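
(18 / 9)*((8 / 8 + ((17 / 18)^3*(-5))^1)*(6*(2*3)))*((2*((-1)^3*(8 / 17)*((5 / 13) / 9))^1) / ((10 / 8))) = 92224 / 12393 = 7.44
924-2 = 922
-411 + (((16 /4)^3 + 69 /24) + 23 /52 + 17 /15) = -534377 /1560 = -342.55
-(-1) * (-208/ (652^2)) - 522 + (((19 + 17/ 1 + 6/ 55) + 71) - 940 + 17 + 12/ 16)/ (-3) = -250.29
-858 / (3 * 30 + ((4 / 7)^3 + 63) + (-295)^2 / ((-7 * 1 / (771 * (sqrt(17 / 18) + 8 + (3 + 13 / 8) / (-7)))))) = 0.00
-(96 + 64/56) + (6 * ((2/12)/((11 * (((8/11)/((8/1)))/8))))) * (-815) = -46320/7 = -6617.14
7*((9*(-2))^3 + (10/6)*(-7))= -122717/3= -40905.67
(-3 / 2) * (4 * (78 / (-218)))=234 / 109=2.15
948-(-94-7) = 1049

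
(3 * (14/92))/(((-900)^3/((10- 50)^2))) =-0.00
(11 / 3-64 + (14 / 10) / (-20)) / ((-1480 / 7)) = 126847 / 444000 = 0.29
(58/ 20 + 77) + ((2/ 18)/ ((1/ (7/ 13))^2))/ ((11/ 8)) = 13371989/ 167310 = 79.92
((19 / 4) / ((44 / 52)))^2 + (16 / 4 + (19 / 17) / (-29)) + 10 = 45.47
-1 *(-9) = 9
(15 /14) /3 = 5 /14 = 0.36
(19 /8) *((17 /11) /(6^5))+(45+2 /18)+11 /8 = 31810211 /684288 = 46.49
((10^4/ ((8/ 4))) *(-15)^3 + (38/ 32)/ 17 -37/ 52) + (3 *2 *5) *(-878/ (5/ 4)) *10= -60415108189/ 3536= -17085720.64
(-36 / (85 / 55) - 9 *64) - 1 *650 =-21238 / 17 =-1249.29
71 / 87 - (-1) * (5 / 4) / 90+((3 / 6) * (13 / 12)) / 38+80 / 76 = 150505 / 79344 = 1.90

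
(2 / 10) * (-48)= -48 / 5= -9.60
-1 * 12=-12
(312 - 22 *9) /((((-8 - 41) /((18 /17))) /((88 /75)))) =-60192 /20825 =-2.89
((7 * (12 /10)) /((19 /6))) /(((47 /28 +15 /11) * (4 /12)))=2.62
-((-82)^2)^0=-1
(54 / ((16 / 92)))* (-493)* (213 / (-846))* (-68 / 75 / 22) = -1588.34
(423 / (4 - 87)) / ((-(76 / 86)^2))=782127 / 119852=6.53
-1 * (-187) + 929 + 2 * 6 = 1128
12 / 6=2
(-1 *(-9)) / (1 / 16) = 144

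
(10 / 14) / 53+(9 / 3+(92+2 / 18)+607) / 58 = 2346959 / 193662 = 12.12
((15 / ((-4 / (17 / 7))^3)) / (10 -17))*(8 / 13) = 0.30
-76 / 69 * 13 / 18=-494 / 621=-0.80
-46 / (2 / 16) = -368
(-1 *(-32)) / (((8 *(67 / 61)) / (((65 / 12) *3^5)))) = 321165 / 67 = 4793.51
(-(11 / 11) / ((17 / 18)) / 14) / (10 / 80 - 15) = 72 / 14161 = 0.01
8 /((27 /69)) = 184 /9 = 20.44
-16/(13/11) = -176/13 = -13.54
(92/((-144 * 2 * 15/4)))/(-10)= 23/2700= 0.01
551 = 551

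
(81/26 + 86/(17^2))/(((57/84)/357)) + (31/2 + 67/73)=1110850983/613054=1812.00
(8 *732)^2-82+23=34292677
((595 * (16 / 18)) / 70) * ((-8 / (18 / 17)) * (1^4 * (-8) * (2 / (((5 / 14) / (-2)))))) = -2071552 / 405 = -5114.94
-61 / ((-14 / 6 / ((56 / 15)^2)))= 27328 / 75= 364.37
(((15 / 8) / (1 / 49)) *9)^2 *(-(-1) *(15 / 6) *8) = 218791125 / 16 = 13674445.31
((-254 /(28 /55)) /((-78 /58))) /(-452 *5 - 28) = -18415 /113568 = -0.16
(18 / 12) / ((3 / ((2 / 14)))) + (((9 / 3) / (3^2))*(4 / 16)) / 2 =19 / 168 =0.11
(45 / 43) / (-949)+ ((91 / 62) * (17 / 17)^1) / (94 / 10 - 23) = -18756905 / 172042312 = -0.11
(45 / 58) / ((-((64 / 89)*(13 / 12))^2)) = -3208005 / 2509312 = -1.28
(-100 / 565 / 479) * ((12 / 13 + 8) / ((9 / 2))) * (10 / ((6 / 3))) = -23200 / 6332859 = -0.00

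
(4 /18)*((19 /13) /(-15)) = -38 /1755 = -0.02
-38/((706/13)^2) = -3211/249218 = -0.01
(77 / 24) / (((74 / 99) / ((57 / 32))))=144837 / 18944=7.65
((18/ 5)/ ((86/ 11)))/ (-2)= -0.23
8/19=0.42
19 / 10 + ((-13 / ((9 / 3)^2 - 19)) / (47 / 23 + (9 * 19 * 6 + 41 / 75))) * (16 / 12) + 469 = 321357437 / 682430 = 470.90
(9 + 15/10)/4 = 21/8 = 2.62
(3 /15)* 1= 1 /5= 0.20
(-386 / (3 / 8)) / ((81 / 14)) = -43232 / 243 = -177.91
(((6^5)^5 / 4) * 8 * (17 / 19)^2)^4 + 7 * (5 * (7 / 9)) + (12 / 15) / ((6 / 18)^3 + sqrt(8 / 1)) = 5832 * sqrt(2) / 29155 + 19133391027764190611266168378734130844220206017519104864094858413734237172354720250894956620243 / 4456402024143195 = 4293461614124199216419630000000000000000000000000000000000000000000000000000000.00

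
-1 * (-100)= 100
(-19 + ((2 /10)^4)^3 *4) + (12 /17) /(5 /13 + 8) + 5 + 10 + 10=6.08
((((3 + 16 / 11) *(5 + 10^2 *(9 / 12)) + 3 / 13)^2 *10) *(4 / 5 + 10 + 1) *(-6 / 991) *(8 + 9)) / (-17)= 1841002522692 / 20264959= 90846.59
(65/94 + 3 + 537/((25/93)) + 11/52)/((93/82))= 5014065439/2841150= 1764.80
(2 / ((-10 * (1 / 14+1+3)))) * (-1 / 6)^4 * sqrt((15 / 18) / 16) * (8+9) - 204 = -204 - 119 * sqrt(30) / 4432320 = -204.00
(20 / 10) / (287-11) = 1 / 138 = 0.01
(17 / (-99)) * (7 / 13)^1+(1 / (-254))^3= -1950061903 / 21090151368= -0.09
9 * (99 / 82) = 891 / 82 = 10.87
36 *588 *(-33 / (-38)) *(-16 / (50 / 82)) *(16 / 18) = -203664384 / 475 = -428767.12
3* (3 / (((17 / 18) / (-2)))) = -324 / 17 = -19.06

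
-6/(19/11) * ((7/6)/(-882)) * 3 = 11/798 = 0.01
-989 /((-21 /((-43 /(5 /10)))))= -85054 /21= -4050.19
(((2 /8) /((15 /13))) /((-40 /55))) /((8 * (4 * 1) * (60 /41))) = -5863 /921600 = -0.01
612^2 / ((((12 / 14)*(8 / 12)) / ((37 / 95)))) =24251724 / 95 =255281.31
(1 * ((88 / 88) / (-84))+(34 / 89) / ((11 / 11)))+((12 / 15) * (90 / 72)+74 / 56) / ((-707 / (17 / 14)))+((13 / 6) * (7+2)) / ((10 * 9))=215627557 / 369987240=0.58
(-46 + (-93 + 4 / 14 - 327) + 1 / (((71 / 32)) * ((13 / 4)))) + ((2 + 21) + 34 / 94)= -134285770 / 303667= -442.21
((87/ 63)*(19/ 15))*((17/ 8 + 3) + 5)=4959/ 280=17.71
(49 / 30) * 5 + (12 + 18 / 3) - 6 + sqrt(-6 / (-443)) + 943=sqrt(2658) / 443 + 5779 / 6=963.28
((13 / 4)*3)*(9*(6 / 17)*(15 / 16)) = 15795 / 544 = 29.03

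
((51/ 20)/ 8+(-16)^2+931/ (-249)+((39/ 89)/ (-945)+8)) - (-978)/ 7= 29806246943/ 74460960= 400.29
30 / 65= 6 / 13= 0.46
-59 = -59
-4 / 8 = -1 / 2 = -0.50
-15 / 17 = -0.88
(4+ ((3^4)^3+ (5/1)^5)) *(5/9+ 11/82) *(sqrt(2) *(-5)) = -2607059.87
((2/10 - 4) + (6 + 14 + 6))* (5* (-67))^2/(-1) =-2491395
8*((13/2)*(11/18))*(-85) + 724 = -17794/9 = -1977.11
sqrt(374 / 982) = sqrt(91817) / 491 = 0.62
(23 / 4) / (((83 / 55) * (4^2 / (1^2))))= 1265 / 5312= 0.24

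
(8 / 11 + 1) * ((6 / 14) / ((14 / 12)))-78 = -41700 / 539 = -77.37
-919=-919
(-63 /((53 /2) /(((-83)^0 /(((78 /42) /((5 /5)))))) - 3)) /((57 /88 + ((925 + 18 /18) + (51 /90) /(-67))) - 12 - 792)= -78004080 /7017502399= -0.01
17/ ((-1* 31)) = -17/ 31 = -0.55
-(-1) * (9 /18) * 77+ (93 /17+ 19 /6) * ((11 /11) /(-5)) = 9377 /255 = 36.77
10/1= 10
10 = 10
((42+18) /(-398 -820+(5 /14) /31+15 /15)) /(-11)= 0.00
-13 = -13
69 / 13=5.31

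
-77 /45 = -1.71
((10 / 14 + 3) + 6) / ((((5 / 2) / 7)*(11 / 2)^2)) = 544 / 605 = 0.90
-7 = -7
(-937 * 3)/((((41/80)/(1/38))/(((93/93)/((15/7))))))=-52472/779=-67.36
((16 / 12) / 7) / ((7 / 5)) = 20 / 147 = 0.14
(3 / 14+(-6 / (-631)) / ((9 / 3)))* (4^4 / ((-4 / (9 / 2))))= -276624 / 4417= -62.63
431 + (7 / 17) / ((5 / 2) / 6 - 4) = 314977 / 731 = 430.89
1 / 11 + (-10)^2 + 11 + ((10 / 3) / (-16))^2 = 704147 / 6336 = 111.13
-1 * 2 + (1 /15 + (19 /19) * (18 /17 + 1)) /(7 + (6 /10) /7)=-10751 /6324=-1.70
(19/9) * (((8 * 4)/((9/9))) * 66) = 13376/3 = 4458.67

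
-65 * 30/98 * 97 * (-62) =5863650/49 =119666.33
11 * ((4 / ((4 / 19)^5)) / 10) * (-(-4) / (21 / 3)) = 27237089 / 4480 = 6079.71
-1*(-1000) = 1000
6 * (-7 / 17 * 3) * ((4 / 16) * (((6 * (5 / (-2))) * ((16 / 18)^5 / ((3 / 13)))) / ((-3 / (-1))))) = 7454720 / 334611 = 22.28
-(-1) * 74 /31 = 74 /31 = 2.39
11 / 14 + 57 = 809 / 14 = 57.79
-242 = -242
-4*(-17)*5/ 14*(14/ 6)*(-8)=-1360/ 3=-453.33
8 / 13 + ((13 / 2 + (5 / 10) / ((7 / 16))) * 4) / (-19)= -1718 / 1729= -0.99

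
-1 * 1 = -1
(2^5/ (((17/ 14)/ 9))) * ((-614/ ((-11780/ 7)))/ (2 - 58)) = -77364/ 50065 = -1.55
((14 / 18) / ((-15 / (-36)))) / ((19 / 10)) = 56 / 57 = 0.98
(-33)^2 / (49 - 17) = 1089 / 32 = 34.03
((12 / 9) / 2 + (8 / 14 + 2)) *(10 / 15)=136 / 63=2.16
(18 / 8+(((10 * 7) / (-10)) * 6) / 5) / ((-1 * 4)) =1.54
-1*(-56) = 56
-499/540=-0.92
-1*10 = -10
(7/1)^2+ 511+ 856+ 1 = 1417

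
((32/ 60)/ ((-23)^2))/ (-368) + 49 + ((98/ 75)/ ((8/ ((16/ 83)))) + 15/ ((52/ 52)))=3233144883/ 50493050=64.03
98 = 98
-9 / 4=-2.25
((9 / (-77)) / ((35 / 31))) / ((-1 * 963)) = 31 / 288365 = 0.00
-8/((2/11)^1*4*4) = -11/4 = -2.75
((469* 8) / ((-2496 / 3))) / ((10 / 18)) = -4221 / 520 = -8.12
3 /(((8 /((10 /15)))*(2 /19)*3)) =19 /24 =0.79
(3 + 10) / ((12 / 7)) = 91 / 12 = 7.58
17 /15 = 1.13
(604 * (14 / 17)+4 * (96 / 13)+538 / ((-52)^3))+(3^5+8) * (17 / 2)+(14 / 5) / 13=15899689119 / 5975840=2660.66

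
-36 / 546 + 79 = 78.93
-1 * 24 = -24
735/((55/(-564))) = -7537.09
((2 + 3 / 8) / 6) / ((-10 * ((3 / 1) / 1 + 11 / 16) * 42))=-19 / 74340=-0.00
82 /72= 1.14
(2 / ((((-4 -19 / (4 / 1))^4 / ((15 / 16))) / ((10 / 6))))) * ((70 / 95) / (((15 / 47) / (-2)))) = -6016 / 2443875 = -0.00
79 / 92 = 0.86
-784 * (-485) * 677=257422480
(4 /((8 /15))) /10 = 0.75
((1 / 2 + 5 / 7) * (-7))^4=83521 / 16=5220.06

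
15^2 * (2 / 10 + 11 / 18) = 365 / 2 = 182.50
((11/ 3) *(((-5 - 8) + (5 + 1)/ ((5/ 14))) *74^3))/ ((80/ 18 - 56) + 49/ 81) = -2286679032/ 20635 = -110815.56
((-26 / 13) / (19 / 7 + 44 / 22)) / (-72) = 7 / 1188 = 0.01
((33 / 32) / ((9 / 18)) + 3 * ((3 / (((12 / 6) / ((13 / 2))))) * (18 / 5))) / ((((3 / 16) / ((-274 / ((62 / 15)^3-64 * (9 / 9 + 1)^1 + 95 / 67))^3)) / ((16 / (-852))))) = -181588151776215380962500000 / 143908310721945868520129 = -1261.83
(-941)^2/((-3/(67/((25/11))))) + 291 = -652577672/75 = -8701035.63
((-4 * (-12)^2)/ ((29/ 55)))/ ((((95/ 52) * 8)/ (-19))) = 41184/ 29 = 1420.14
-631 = -631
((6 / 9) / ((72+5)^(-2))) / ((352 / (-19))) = -10241 / 48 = -213.35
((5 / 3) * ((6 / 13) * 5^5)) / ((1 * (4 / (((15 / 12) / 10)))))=15625 / 208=75.12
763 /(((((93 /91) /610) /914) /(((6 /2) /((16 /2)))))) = 9677918705 /62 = 156095462.98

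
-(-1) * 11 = 11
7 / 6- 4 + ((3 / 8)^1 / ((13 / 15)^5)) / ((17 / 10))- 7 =-710641883 / 75743772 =-9.38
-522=-522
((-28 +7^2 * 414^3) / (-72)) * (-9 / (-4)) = -108654350.88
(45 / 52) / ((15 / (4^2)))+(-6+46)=532 / 13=40.92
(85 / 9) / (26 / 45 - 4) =-425 / 154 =-2.76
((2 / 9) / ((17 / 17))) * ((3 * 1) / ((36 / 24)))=4 / 9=0.44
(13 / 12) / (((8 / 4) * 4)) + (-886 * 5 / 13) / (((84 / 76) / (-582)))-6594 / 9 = 520394229 / 2912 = 178706.81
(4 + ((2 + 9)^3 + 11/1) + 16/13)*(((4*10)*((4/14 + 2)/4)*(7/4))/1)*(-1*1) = -700560/13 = -53889.23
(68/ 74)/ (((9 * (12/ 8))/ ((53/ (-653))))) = -3604/ 652347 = -0.01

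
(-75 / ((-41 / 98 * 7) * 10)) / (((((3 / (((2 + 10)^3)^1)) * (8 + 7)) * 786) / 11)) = 1.38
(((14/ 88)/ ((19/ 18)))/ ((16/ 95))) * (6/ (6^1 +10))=945/ 2816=0.34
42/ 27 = 14/ 9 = 1.56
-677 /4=-169.25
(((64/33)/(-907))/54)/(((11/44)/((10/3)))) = -1280/2424411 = -0.00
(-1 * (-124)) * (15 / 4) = 465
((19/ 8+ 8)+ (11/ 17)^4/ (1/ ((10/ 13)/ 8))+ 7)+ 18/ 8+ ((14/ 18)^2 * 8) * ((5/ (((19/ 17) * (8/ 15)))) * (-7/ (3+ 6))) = -478509308893/ 40104111528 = -11.93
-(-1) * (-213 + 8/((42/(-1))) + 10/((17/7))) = -74639/357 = -209.07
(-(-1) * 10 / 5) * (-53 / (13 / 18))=-1908 / 13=-146.77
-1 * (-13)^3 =2197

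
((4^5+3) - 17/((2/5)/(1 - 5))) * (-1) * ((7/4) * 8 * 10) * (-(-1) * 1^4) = -167580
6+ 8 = 14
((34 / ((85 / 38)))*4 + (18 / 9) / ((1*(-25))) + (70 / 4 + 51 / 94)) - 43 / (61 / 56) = 2815906 / 71675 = 39.29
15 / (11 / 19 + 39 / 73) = 20805 / 1544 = 13.47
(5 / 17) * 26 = 130 / 17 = 7.65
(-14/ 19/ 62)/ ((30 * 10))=-7/ 176700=-0.00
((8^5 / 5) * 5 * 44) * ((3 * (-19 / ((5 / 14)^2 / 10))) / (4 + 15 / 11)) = -354369404928 / 295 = -1201252220.09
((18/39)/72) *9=0.06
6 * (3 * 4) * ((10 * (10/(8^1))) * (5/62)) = 2250/31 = 72.58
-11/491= -0.02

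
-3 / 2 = -1.50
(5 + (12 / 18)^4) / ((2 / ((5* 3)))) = 2105 / 54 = 38.98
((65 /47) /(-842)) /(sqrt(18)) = -65 * sqrt(2) /237444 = -0.00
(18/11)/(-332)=-9/1826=-0.00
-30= -30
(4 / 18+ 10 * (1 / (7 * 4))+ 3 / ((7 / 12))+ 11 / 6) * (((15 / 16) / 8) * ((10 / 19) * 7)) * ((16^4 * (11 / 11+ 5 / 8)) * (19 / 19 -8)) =-138611200 / 57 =-2431775.44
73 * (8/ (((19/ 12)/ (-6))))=-42048/ 19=-2213.05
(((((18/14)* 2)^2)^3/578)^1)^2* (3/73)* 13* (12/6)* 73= 22558211937810432/1156038148314721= 19.51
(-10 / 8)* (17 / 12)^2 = -1445 / 576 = -2.51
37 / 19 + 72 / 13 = 1849 / 247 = 7.49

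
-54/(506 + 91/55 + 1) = -1485/13988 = -0.11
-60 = -60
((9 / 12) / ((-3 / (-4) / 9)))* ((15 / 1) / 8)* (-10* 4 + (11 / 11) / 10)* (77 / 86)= -829521 / 1376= -602.85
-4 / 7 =-0.57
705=705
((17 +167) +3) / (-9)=-20.78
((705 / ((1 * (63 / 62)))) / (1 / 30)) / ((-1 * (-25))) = 5828 / 7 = 832.57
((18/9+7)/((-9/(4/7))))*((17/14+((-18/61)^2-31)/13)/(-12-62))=-788037/87700249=-0.01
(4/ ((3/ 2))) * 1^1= 8/ 3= 2.67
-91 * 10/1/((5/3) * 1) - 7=-553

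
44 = 44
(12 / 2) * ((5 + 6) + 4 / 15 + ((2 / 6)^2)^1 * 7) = 1084 / 15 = 72.27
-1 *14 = -14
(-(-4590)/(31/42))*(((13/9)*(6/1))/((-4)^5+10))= -21420/403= -53.15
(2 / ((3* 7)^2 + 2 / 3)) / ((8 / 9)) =27 / 5300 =0.01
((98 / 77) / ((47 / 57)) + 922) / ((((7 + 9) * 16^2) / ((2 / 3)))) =14921 / 99264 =0.15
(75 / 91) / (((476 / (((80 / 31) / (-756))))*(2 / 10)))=-625 / 21149037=-0.00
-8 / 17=-0.47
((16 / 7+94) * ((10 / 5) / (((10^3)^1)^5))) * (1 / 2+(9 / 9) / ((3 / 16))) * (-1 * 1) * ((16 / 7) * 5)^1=-337 / 26250000000000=-0.00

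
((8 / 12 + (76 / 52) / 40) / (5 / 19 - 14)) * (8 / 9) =-20843 / 458055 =-0.05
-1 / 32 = -0.03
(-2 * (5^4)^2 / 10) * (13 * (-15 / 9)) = 5078125 / 3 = 1692708.33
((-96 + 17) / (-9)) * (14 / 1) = 1106 / 9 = 122.89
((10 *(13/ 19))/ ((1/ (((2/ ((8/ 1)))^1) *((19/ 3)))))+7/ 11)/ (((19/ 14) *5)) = 5299/ 3135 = 1.69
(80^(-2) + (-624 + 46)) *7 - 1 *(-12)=-25817593 / 6400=-4034.00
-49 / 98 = -0.50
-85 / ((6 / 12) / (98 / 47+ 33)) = -280330 / 47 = -5964.47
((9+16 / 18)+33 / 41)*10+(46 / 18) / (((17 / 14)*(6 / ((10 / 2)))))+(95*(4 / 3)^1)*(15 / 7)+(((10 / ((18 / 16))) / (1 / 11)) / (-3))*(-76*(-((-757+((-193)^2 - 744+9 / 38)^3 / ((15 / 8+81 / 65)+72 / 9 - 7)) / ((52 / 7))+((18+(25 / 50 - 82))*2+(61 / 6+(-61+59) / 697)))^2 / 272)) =-620817855618203915434691312934022828024952118422995 / 26997145219913801576268807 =-22995685305284515829286090.00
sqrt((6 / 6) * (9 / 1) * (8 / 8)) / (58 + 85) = 3 / 143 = 0.02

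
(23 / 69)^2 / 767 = 1 / 6903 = 0.00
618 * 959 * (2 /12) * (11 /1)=1086547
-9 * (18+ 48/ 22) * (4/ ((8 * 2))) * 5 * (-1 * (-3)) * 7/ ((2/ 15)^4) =-5310309375/ 352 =-15086106.18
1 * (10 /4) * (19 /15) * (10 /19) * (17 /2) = 85 /6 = 14.17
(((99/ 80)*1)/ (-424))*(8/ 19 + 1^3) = -2673/ 644480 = -0.00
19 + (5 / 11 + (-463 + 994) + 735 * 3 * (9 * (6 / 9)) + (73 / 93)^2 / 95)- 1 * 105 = 123601620269 / 9038205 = 13675.46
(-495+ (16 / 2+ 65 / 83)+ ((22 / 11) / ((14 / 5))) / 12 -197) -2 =-4776917 / 6972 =-685.16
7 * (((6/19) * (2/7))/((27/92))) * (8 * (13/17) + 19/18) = 403880/26163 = 15.44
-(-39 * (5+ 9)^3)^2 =-11452424256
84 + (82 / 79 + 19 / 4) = 28373 / 316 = 89.79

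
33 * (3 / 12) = 33 / 4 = 8.25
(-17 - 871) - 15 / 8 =-7119 / 8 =-889.88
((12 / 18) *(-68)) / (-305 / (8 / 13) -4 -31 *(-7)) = 64 / 399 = 0.16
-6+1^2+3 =-2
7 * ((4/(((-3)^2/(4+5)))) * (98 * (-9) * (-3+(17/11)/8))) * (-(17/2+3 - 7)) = -6862401/22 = -311927.32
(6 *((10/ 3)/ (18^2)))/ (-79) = -5/ 6399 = -0.00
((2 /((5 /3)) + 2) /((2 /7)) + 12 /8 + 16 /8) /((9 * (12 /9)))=49 /40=1.22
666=666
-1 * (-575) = 575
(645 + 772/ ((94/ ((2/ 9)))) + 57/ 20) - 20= 629.68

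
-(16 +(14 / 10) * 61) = -507 / 5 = -101.40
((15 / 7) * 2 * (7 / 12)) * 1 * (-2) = -5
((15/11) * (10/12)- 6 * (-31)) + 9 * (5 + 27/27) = 5305/22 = 241.14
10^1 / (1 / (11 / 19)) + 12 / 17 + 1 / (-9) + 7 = 38908 / 2907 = 13.38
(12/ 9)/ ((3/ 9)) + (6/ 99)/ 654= 4.00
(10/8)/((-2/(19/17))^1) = -95/136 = -0.70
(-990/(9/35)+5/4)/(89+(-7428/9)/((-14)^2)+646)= -2263065/429704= -5.27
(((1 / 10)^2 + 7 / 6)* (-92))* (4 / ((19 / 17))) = -552092 / 1425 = -387.43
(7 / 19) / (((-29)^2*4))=7 / 63916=0.00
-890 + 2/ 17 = -15128/ 17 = -889.88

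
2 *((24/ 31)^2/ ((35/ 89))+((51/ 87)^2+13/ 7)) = 30104744/ 4041005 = 7.45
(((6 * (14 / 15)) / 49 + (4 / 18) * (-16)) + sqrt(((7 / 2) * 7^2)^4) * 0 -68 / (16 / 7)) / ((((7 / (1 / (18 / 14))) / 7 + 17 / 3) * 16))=-41821 / 140160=-0.30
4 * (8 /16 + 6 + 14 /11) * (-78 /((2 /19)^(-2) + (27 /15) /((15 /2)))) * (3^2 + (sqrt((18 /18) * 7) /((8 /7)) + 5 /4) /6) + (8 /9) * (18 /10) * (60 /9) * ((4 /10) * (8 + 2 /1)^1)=-60951458 /298617 - 389025 * sqrt(7) /99539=-214.45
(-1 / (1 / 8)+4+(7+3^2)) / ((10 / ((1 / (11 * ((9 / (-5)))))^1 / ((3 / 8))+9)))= 10.64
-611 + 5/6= -3661/6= -610.17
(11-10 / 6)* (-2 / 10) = -28 / 15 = -1.87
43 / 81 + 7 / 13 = 1126 / 1053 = 1.07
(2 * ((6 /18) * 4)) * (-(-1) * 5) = 40 /3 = 13.33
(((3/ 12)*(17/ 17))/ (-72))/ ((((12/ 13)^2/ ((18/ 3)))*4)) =-169/ 27648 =-0.01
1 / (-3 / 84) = -28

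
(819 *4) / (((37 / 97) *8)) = 1073.55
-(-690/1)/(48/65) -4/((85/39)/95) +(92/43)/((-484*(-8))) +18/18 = 67313211/88451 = 761.02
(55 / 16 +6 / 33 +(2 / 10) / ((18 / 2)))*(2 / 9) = 28841 / 35640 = 0.81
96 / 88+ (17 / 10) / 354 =42667 / 38940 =1.10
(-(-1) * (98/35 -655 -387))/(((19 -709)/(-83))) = -71878/575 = -125.01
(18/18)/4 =1/4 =0.25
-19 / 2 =-9.50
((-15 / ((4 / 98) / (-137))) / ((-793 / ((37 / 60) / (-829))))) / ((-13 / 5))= -1241905 / 68369288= -0.02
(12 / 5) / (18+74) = 3 / 115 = 0.03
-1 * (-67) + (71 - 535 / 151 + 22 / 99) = 183029 / 1359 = 134.68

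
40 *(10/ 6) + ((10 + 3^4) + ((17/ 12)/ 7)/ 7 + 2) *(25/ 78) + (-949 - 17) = -39879499/ 45864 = -869.52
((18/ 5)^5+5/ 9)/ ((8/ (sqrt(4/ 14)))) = 17021737 * sqrt(14)/ 1575000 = 40.44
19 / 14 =1.36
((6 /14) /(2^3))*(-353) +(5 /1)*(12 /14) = -117 /8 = -14.62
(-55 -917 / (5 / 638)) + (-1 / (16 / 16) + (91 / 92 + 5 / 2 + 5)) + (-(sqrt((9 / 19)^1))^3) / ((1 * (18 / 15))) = -53846087 / 460 -45 * sqrt(19) / 722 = -117056.98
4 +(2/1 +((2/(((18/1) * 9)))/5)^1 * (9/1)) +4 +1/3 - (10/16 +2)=2783/360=7.73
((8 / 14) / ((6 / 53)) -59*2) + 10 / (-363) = -112.98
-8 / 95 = -0.08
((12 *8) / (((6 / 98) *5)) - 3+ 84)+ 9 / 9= 1978 / 5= 395.60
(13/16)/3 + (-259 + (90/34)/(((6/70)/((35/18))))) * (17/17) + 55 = -39081/272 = -143.68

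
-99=-99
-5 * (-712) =3560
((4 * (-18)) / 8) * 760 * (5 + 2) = -47880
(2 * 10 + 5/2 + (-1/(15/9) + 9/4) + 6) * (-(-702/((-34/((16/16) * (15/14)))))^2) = -3343059135/226576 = -14754.69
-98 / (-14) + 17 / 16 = 129 / 16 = 8.06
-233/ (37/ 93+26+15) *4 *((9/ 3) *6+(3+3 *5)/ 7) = -6240672/ 13475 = -463.13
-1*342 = -342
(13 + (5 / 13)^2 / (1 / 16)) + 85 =16962 / 169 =100.37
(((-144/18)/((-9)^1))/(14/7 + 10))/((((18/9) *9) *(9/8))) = 8/2187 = 0.00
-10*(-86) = 860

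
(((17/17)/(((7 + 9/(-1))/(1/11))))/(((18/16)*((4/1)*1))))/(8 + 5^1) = -1/1287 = -0.00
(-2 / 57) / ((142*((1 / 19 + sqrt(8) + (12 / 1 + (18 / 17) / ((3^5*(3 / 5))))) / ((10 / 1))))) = -1448250570 / 6679590751367 + 240176340*sqrt(2) / 6679590751367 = -0.00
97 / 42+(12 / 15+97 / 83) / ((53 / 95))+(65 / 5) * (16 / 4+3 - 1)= 15489793 / 184758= 83.84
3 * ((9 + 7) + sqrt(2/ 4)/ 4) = 3 * sqrt(2)/ 8 + 48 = 48.53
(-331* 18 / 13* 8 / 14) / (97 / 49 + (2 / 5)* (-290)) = 166824 / 72631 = 2.30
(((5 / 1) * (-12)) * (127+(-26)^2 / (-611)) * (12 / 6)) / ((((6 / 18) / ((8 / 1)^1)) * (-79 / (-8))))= -136327680 / 3713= -36716.32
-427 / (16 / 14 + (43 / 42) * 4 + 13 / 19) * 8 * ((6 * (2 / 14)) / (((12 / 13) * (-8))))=316407 / 4726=66.95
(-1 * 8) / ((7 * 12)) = -2 / 21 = -0.10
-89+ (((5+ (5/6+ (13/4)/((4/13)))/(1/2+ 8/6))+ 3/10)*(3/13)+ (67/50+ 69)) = -457671/28600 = -16.00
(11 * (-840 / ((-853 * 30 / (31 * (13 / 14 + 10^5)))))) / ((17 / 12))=11457706392 / 14501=790132.16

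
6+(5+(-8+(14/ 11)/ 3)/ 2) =238/ 33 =7.21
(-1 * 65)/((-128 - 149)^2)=-65/76729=-0.00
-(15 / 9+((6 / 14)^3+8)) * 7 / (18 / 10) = -50140 / 1323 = -37.90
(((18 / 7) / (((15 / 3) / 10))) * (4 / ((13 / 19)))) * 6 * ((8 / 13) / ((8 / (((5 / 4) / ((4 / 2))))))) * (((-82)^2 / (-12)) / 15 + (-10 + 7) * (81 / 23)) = -11308344 / 27209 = -415.61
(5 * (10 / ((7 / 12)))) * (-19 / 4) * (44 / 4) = -31350 / 7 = -4478.57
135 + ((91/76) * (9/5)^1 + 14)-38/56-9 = 94082/665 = 141.48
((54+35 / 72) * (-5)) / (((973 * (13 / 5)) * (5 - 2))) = -98075 / 2732184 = -0.04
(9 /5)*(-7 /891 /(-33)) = 7 /16335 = 0.00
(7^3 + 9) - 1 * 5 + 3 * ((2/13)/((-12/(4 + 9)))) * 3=345.50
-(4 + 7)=-11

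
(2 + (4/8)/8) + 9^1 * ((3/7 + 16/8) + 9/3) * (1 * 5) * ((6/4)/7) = 42657/784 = 54.41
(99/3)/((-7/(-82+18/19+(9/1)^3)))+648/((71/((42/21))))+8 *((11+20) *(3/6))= -27501373/9443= -2912.36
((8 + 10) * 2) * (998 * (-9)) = -323352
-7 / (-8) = 7 / 8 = 0.88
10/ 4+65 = 135/ 2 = 67.50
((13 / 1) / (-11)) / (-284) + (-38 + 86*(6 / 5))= 1018489 / 15620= 65.20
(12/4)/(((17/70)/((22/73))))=4620/1241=3.72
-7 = -7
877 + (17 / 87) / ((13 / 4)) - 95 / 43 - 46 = 40309502 / 48633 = 828.85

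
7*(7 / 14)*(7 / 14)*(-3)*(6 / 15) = -21 / 10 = -2.10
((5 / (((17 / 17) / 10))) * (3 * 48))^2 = 51840000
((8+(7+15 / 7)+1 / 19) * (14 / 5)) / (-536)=-2287 / 25460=-0.09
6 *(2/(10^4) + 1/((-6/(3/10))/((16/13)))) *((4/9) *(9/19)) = -11961/154375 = -0.08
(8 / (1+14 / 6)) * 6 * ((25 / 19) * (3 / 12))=4.74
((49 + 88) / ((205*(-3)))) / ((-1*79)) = 0.00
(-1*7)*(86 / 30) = -301 / 15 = -20.07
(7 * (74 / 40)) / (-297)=-259 / 5940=-0.04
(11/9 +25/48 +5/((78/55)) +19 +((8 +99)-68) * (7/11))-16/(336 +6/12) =679607437/13858416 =49.04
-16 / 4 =-4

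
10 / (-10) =-1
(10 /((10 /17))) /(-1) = -17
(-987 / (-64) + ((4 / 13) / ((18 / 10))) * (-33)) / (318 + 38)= 24413 / 888576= 0.03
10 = 10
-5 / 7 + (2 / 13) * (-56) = -849 / 91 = -9.33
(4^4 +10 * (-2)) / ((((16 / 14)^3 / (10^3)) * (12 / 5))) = 12648125 / 192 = 65875.65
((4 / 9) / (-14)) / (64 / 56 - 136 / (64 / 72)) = 2 / 9567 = 0.00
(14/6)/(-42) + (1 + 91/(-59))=-635/1062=-0.60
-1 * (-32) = 32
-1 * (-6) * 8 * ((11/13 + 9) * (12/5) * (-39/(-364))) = 55296/455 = 121.53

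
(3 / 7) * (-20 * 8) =-480 / 7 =-68.57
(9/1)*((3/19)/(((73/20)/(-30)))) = -11.68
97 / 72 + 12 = 961 / 72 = 13.35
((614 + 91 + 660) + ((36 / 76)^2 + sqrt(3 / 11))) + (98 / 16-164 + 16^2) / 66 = sqrt(33) / 11 + 260506073 / 190608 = 1367.23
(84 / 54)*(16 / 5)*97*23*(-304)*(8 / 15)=-1215377408 / 675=-1800559.12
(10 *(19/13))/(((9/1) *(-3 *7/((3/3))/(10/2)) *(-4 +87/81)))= 950/7189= 0.13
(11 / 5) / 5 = 11 / 25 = 0.44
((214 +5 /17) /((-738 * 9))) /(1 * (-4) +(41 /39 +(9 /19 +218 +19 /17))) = -899821 /6042110058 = -0.00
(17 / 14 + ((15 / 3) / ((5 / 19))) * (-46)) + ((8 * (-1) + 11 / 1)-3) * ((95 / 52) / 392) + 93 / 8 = -48225 / 56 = -861.16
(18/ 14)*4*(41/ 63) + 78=3986/ 49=81.35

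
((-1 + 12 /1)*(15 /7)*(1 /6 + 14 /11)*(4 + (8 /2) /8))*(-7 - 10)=-72675 /28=-2595.54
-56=-56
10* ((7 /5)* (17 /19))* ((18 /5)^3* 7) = 9716112 /2375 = 4090.99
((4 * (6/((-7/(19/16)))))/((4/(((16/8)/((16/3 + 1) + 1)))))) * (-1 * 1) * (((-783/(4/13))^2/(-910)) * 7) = -1362896847/98560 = -13828.09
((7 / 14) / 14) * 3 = 3 / 28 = 0.11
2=2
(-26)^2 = 676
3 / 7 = 0.43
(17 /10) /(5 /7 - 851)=-119 /59520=-0.00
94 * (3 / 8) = 35.25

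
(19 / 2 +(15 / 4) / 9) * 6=119 / 2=59.50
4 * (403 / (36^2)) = 403 / 324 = 1.24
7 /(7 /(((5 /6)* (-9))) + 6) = 105 /76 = 1.38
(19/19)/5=1/5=0.20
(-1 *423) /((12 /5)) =-705 /4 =-176.25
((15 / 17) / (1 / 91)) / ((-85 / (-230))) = 62790 / 289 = 217.27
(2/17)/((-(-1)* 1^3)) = 2/17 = 0.12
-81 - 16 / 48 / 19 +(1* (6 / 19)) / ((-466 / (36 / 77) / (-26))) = -82843114 / 1022637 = -81.01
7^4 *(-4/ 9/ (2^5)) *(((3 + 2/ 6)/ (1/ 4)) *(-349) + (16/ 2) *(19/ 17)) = 71088808/ 459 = 154877.58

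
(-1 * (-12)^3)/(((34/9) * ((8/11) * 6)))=1782/17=104.82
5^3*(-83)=-10375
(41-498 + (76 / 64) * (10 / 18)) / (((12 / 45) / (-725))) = 238209625 / 192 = 1240675.13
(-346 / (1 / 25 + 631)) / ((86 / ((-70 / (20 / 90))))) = 1362375 / 678368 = 2.01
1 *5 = 5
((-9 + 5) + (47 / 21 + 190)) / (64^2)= 3953 / 86016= 0.05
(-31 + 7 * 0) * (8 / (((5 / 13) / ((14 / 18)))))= -501.51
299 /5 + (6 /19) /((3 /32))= 6001 /95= 63.17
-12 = -12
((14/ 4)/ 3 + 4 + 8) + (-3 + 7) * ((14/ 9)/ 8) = 251/ 18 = 13.94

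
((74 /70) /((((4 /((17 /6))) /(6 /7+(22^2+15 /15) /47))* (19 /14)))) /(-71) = -2312833 /26629260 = -0.09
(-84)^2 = 7056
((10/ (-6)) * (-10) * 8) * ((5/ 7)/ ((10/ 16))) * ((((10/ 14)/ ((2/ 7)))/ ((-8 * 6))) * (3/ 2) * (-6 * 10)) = 5000/ 7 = 714.29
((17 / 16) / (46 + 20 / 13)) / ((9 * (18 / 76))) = 4199 / 400464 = 0.01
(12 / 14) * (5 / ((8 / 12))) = 45 / 7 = 6.43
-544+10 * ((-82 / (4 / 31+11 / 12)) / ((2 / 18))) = -7601.48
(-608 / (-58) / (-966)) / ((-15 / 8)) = 1216 / 210105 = 0.01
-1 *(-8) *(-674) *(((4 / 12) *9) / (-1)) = 16176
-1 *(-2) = 2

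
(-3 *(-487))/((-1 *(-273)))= 487/91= 5.35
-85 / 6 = -14.17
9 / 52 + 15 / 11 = 879 / 572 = 1.54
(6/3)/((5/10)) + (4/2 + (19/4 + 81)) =367/4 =91.75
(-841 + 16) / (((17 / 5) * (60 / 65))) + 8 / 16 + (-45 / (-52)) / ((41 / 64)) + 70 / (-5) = -9967709 / 36244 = -275.02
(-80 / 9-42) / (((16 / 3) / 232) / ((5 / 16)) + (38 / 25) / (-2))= 74.13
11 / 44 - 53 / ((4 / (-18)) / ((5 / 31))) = 4801 / 124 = 38.72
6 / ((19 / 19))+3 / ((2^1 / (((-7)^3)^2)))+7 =352973 / 2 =176486.50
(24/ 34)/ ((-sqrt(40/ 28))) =-6* sqrt(70)/ 85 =-0.59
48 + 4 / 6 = 146 / 3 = 48.67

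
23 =23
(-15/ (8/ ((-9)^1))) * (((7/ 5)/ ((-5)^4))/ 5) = 189/ 25000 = 0.01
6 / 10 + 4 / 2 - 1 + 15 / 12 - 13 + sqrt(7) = -203 / 20 + sqrt(7) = -7.50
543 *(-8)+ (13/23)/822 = -4344.00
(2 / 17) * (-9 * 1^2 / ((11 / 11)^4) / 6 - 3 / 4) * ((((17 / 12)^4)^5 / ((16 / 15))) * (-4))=1195362178425756624235765 / 1135928886651103739904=1052.32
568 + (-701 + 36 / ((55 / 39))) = -5911 / 55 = -107.47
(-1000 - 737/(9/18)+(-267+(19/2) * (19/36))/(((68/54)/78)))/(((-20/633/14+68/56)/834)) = -4699573522245/365194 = -12868704.09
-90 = -90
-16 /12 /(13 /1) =-0.10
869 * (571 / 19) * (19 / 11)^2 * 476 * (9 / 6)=611948694 / 11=55631699.45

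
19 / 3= 6.33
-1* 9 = -9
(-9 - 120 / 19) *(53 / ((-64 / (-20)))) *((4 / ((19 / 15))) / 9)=-128525 / 1444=-89.01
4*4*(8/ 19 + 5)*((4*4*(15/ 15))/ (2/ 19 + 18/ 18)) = 26368/ 21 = 1255.62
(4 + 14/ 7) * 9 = 54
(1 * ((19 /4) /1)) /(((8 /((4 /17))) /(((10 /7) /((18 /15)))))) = 475 /2856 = 0.17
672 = 672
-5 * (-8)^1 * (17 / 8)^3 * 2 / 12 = 24565 / 384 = 63.97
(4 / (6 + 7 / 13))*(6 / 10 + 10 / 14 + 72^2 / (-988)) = -135992 / 56525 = -2.41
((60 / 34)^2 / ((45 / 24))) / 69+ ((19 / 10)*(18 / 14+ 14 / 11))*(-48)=-597051704 / 2559095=-233.31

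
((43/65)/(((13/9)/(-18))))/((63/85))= -13158/1183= -11.12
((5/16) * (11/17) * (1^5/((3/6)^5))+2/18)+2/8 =4181/612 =6.83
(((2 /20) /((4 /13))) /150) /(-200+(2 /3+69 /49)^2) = -93639 /8457550000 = -0.00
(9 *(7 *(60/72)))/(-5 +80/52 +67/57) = -11115/484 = -22.96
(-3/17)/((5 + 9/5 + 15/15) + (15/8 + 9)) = -40/4233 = -0.01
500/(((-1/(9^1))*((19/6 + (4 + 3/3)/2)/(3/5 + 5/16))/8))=-98550/17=-5797.06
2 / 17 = 0.12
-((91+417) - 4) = -504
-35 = -35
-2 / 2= -1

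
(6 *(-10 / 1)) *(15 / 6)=-150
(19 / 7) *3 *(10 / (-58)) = -285 / 203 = -1.40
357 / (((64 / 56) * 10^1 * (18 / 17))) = 14161 / 480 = 29.50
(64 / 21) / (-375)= -64 / 7875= -0.01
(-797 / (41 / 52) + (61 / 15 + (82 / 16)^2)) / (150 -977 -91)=38592361 / 36132480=1.07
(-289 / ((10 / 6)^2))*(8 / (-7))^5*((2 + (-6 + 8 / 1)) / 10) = 170459136 / 2100875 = 81.14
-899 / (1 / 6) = -5394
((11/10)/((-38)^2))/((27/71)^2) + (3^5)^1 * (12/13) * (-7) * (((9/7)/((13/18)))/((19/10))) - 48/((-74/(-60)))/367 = -35541945147637999/24157345712760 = -1471.27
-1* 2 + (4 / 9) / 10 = -88 / 45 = -1.96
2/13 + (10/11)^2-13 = -18907/1573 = -12.02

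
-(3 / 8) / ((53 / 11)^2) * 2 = -363 / 11236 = -0.03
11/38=0.29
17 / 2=8.50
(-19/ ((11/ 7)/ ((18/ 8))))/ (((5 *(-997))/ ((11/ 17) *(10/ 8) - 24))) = -1887669/ 14915120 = -0.13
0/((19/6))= 0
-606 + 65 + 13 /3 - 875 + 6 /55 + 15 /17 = -3956944 /2805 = -1410.68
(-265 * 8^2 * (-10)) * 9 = 1526400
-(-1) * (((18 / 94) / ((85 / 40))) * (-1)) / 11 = -72 / 8789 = -0.01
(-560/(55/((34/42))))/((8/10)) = -340/33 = -10.30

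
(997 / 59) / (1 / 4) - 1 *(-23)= 5345 / 59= 90.59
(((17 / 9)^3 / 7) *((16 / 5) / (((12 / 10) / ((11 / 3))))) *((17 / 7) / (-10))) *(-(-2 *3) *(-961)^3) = 6523017154790488 / 535815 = 12174009975.07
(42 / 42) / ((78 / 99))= 33 / 26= 1.27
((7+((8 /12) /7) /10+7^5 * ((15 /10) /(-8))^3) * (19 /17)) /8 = -848030591 /58490880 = -14.50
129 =129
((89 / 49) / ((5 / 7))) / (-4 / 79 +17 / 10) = 14062 / 9121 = 1.54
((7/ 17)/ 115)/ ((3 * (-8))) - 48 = -2252167/ 46920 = -48.00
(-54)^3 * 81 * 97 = -1237194648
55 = 55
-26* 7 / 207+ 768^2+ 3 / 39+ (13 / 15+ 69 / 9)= 7936185941 / 13455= 589831.73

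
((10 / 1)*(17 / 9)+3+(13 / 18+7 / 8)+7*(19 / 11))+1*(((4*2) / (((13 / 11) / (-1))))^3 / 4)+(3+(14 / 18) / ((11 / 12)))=-66330131 / 1740024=-38.12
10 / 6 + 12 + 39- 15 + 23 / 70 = 7979 / 210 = 38.00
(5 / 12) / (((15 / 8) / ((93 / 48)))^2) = 961 / 2160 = 0.44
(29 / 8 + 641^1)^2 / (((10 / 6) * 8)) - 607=78230027 / 2560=30558.60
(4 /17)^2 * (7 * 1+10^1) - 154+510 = 356.94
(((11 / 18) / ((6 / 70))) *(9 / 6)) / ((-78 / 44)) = -4235 / 702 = -6.03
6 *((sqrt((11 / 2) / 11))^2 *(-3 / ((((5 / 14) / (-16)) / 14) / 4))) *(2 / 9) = 25088 / 5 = 5017.60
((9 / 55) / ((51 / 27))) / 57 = 27 / 17765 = 0.00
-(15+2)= -17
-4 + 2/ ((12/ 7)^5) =-480857/ 124416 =-3.86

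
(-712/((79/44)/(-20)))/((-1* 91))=-626560/7189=-87.16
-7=-7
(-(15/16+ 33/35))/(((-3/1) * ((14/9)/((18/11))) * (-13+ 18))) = 28431/215600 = 0.13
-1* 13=-13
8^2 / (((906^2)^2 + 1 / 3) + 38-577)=6 / 63166100471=0.00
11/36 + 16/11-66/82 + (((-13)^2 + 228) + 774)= 19027865/16236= 1171.96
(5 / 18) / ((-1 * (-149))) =5 / 2682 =0.00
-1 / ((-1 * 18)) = 0.06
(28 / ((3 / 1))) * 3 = 28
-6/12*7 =-7/2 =-3.50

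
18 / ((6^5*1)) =1 / 432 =0.00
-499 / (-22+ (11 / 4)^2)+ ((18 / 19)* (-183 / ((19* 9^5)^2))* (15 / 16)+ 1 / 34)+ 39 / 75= 35.11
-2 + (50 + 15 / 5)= 51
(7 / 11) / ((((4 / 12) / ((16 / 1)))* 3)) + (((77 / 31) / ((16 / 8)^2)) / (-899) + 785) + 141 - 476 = 564290665 / 1226236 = 460.18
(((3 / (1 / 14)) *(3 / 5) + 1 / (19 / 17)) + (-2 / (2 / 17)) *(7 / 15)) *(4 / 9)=20704 / 2565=8.07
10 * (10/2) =50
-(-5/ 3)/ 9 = 5/ 27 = 0.19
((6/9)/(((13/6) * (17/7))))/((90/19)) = 0.03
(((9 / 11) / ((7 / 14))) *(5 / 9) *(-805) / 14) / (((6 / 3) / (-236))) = 67850 / 11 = 6168.18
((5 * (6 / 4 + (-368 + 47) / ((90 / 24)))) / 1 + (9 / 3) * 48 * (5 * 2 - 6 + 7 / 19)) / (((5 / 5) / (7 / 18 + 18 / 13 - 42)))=-74598025 / 8892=-8389.34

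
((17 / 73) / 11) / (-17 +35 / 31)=-527 / 395076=-0.00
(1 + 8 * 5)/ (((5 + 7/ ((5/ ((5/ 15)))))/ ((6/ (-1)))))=-45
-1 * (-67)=67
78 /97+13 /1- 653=-62002 /97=-639.20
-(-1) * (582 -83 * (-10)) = 1412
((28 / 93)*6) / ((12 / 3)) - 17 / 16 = -0.61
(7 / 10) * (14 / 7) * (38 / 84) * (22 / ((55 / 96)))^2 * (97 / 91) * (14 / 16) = 1415424 / 1625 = 871.03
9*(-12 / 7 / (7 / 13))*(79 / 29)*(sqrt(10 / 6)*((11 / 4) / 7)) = -101673*sqrt(15) / 9947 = -39.59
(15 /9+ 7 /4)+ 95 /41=2821 /492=5.73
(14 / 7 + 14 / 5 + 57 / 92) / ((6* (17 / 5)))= 831 / 3128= 0.27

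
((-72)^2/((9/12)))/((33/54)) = 124416/11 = 11310.55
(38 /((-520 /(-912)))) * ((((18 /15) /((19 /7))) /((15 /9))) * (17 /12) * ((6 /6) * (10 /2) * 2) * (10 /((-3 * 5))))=-54264 /325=-166.97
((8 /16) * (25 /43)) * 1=25 /86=0.29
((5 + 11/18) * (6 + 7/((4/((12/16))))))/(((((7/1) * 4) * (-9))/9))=-1313/896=-1.47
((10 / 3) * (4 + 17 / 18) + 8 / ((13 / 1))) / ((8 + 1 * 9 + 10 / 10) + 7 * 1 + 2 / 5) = 30005 / 44577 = 0.67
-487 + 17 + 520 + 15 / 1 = 65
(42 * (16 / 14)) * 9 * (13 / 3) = 1872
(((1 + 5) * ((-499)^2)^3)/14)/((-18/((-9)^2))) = -416837745101169027/14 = -29774124650083501.93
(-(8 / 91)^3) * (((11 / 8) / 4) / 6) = -88 / 2260713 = -0.00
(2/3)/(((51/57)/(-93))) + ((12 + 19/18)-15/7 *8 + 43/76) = -5926901/81396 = -72.82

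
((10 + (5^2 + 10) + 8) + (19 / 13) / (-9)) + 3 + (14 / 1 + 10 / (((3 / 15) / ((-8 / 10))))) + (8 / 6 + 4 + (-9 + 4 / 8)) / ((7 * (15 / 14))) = 1912 / 65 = 29.42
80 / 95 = 16 / 19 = 0.84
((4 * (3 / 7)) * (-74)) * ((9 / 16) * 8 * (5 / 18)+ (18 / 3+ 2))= -8214 / 7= -1173.43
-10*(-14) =140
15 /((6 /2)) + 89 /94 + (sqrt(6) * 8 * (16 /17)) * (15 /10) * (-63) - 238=-12096 * sqrt(6) /17 - 21813 /94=-1974.94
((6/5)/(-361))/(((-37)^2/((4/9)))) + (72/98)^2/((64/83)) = 49838429773/71195748540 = 0.70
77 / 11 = 7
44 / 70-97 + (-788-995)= -65778 / 35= -1879.37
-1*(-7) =7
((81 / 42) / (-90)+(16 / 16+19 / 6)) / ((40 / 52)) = 22633 / 4200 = 5.39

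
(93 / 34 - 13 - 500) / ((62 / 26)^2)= -89.73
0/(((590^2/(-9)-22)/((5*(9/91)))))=0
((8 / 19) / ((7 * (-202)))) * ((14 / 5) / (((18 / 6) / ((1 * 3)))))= -0.00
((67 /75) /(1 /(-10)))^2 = 17956 /225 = 79.80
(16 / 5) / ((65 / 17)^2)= 4624 / 21125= 0.22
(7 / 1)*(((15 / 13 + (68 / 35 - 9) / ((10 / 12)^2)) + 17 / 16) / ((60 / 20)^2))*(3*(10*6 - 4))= -10123127 / 9750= -1038.27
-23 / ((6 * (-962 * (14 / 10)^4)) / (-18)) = -43125 / 2309762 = -0.02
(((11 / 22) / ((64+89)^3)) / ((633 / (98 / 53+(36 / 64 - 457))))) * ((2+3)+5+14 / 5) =-256994 / 200263877955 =-0.00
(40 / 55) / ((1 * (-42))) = -4 / 231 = -0.02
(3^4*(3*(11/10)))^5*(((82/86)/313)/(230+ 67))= 18837453843150129/1345900000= 13996176.42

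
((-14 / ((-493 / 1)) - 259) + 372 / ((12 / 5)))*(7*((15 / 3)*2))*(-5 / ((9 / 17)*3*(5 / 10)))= 11960200 / 261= 45824.52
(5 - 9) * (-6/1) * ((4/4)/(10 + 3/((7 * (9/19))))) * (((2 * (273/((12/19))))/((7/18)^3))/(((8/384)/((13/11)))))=32359481856/17633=1835165.99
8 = 8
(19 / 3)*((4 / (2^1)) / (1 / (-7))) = -266 / 3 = -88.67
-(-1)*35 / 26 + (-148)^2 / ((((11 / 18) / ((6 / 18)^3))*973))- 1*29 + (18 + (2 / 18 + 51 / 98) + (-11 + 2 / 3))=-157707430 / 8765757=-17.99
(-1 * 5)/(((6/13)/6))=-65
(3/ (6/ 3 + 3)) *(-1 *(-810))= 486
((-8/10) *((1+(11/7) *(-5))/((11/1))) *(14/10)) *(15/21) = 192/385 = 0.50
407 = 407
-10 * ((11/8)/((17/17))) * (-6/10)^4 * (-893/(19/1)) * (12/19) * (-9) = -1130679/2375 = -476.08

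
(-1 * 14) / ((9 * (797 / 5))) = -70 / 7173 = -0.01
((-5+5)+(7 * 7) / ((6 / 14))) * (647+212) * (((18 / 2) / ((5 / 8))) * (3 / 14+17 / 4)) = 6313650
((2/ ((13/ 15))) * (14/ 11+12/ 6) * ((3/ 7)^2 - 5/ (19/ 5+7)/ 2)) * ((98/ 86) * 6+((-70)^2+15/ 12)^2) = -1900641084585/ 219128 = -8673656.88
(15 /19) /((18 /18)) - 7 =-118 /19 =-6.21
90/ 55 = 18/ 11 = 1.64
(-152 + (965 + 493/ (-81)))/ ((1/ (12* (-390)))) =-33987200/ 9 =-3776355.56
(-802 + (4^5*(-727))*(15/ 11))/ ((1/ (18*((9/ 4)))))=-452609451/ 11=-41146313.73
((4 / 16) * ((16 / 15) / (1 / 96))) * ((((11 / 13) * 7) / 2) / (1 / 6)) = 29568 / 65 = 454.89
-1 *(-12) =12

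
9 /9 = 1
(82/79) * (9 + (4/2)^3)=1394/79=17.65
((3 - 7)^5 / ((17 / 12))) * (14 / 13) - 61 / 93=-16012457 / 20553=-779.08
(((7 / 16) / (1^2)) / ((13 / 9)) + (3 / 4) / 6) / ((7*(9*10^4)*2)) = 89 / 262080000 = 0.00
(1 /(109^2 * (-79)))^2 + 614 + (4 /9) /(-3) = 14601165004343801 /23786138235627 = 613.85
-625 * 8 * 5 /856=-3125 /107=-29.21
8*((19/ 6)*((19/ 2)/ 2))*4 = 1444/ 3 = 481.33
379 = 379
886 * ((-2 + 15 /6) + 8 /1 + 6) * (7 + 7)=179858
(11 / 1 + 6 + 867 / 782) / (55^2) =833 / 139150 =0.01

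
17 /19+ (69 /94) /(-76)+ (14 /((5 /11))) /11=131631 /35720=3.69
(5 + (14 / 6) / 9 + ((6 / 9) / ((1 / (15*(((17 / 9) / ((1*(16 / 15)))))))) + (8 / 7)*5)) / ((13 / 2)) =43367 / 9828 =4.41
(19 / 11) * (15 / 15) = 19 / 11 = 1.73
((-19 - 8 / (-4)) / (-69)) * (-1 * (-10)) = 170 / 69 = 2.46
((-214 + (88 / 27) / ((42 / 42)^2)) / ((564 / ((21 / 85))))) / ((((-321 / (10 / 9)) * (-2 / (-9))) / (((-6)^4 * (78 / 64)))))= 776685 / 341972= 2.27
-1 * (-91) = 91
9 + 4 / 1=13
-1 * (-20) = 20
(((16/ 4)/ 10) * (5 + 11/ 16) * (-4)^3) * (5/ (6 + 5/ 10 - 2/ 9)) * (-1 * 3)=39312/ 113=347.89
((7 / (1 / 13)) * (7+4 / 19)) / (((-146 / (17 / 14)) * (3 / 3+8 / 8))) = -30277 / 11096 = -2.73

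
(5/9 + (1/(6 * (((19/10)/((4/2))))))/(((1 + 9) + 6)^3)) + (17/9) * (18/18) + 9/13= 14280899/4552704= 3.14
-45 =-45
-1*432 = -432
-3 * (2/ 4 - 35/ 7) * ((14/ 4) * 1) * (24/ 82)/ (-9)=-1.54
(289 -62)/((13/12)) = 2724/13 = 209.54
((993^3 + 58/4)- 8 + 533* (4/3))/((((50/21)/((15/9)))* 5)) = 8224837943/60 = 137080632.38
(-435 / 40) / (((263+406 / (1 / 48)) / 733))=-63771 / 158008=-0.40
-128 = -128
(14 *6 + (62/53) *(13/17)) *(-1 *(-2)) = 152980/901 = 169.79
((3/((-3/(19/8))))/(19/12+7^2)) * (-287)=13.48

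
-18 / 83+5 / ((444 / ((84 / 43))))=-25733 / 132053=-0.19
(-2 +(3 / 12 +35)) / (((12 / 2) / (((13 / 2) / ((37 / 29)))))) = 50141 / 1776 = 28.23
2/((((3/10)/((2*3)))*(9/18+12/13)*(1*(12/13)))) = 3380/111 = 30.45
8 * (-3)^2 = 72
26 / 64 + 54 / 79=2755 / 2528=1.09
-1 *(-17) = 17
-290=-290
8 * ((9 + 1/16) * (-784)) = -56840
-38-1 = -39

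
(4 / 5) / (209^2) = 4 / 218405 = 0.00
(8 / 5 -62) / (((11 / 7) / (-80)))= 33824 / 11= 3074.91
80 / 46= 40 / 23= 1.74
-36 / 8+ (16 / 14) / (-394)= -4.50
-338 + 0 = -338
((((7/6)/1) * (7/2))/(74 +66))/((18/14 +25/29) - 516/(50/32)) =-7105/79923264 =-0.00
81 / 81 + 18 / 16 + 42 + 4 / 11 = 3915 / 88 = 44.49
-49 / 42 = -7 / 6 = -1.17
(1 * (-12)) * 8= -96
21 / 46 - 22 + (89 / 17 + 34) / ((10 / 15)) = 14588 / 391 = 37.31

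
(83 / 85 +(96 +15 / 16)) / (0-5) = -133163 / 6800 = -19.58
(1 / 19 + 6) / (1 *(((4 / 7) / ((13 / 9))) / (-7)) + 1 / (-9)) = -659295 / 18259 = -36.11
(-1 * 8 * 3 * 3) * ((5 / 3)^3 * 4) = -4000 / 3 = -1333.33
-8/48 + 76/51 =1.32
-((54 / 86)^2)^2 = -531441 / 3418801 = -0.16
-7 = -7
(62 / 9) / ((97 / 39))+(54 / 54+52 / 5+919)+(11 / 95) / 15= 128988457 / 138225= 933.18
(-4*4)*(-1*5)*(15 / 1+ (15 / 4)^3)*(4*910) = 19724250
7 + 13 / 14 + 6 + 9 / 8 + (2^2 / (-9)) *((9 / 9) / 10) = 37823 / 2520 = 15.01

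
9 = 9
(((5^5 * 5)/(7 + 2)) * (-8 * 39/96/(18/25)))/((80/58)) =-29453125/5184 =-5681.54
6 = 6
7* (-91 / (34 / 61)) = -38857 / 34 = -1142.85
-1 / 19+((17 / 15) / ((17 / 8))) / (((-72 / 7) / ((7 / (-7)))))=-2 / 2565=-0.00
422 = 422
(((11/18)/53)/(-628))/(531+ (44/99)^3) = -891/25772666584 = -0.00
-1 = -1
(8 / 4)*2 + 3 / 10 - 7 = -2.70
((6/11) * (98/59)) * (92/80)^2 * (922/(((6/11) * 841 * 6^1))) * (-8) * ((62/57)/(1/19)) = -740874022/11164275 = -66.36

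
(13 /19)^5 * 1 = 371293 /2476099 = 0.15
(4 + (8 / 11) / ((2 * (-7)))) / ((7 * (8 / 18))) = 684 / 539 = 1.27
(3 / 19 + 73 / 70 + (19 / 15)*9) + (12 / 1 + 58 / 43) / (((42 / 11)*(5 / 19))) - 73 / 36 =4912031 / 205884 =23.86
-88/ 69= -1.28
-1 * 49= -49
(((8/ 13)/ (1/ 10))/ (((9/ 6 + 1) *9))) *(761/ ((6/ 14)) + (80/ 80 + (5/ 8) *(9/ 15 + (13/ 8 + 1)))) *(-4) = -683014/ 351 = -1945.91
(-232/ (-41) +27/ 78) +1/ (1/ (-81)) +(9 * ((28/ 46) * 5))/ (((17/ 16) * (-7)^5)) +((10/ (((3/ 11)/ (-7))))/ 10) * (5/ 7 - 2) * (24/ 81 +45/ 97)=-49.91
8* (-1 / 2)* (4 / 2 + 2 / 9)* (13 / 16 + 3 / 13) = -9.27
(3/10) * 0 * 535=0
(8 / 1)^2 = 64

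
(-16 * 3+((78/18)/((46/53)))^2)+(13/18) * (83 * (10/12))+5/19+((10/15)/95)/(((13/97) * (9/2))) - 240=-278108243/1306630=-212.84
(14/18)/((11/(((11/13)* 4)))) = 28/117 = 0.24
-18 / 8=-9 / 4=-2.25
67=67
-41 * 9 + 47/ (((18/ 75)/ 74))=42368/ 3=14122.67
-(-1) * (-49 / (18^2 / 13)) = -637 / 324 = -1.97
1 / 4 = 0.25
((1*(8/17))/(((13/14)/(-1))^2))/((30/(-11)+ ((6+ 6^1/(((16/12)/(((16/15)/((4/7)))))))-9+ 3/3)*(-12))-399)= -86240/75614487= -0.00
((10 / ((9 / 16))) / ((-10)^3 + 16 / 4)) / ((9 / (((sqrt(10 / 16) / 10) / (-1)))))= sqrt(10) / 20169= 0.00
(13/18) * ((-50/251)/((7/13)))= -4225/15813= -0.27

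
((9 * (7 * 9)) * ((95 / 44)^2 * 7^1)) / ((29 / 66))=107460675 / 2552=42108.41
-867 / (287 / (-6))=18.13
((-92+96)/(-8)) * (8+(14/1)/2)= -15/2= -7.50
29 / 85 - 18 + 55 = 3174 / 85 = 37.34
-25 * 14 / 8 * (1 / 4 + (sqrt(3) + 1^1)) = -175 * sqrt(3) / 4 - 875 / 16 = -130.46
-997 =-997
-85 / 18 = -4.72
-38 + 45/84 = -1049/28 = -37.46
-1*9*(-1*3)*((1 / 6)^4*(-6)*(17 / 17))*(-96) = 12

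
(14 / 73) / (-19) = -14 / 1387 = -0.01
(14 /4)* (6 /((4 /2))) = 21 /2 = 10.50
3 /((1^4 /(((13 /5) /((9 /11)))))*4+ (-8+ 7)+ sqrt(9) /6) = 858 /217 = 3.95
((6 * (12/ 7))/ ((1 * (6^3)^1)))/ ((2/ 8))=4/ 21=0.19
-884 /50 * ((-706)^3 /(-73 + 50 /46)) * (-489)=874667665603992 /20675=42305570283.14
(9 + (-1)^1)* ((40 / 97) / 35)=64 / 679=0.09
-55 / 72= -0.76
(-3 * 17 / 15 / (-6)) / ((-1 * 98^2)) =-17 / 288120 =-0.00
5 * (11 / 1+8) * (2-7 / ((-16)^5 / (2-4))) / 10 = 19.00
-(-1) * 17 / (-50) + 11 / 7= 431 / 350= 1.23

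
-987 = -987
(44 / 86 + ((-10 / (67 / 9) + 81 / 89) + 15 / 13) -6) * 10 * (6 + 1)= -1112457220 / 3333317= -333.74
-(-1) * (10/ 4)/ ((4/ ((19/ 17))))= 95/ 136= 0.70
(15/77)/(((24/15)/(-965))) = -72375/616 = -117.49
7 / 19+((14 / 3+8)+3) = 914 / 57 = 16.04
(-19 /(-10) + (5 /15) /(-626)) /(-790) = -4459 /1854525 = -0.00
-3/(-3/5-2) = 15/13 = 1.15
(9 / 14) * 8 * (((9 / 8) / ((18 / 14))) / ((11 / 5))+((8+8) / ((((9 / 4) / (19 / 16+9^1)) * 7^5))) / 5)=26528401 / 12941390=2.05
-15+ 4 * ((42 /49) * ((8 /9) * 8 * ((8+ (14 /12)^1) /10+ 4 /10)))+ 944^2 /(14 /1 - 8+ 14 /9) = 631684219 /5355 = 117961.57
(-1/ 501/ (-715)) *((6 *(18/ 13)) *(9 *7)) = 0.00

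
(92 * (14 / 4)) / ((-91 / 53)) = -2438 / 13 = -187.54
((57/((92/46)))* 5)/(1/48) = 6840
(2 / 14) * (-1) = -1 / 7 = -0.14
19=19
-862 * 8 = -6896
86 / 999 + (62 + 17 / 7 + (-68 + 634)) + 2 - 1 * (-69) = 701.51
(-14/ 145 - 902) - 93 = -144289/ 145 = -995.10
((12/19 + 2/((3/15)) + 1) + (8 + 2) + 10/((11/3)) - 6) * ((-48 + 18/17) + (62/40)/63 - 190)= -6490609087/1492260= -4349.52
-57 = -57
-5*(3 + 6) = -45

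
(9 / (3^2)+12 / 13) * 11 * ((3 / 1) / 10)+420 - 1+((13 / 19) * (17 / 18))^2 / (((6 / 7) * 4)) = 15526503043 / 36492768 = 425.47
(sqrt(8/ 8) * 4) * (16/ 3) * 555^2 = 6571200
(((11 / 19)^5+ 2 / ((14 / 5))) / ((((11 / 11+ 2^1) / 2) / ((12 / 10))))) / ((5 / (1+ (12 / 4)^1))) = 216125632 / 433317325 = 0.50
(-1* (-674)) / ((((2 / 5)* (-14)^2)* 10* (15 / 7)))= 337 / 840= 0.40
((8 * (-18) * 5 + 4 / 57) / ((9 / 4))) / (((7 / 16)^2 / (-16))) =672333824 / 25137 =26746.78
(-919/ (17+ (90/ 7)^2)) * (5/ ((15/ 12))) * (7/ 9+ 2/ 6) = -1801240/ 80397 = -22.40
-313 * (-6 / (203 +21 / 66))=13772 / 1491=9.24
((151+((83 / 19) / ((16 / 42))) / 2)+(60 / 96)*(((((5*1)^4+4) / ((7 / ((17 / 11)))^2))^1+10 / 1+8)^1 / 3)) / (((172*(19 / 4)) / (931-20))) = 822006923449 / 4417721616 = 186.07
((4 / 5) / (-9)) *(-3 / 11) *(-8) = -32 / 165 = -0.19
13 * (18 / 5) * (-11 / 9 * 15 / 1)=-858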